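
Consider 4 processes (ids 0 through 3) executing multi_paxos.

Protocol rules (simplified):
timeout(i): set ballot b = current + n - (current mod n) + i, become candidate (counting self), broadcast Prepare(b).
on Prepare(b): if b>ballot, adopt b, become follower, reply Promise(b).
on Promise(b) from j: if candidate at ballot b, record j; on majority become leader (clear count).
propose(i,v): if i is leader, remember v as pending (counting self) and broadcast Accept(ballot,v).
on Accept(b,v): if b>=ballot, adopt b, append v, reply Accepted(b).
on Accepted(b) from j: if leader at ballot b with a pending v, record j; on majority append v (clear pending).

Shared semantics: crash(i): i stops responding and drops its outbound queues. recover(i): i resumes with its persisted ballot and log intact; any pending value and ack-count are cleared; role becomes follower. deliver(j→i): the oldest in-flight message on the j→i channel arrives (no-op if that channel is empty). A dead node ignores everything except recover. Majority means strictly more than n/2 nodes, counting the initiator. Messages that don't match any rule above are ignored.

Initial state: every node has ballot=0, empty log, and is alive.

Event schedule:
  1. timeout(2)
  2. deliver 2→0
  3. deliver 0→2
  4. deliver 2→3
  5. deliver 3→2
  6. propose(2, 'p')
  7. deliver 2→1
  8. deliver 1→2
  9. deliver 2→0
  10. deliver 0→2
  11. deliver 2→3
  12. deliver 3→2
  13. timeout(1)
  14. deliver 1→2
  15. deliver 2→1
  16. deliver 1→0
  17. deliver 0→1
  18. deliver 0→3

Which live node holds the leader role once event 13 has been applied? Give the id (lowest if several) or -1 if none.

2

1. timeout(2):  <2:cand b6 ->
2. deliver 2→0:  <0:foll b6 ->
3. deliver 0→2:  nop
4. deliver 2→3:  <3:foll b6 ->
5. deliver 3→2:  <2:lead b6 ->
6. propose(2,'p'):  nop
7. deliver 2→1:  <1:foll b6 ->
8. deliver 1→2:  nop
9. deliver 2→0:  <0:foll b6 p>
10. deliver 0→2:  nop
11. deliver 2→3:  <3:foll b6 p>
12. deliver 3→2:  <2:lead b6 p>
13. timeout(1):  <1:cand b9 ->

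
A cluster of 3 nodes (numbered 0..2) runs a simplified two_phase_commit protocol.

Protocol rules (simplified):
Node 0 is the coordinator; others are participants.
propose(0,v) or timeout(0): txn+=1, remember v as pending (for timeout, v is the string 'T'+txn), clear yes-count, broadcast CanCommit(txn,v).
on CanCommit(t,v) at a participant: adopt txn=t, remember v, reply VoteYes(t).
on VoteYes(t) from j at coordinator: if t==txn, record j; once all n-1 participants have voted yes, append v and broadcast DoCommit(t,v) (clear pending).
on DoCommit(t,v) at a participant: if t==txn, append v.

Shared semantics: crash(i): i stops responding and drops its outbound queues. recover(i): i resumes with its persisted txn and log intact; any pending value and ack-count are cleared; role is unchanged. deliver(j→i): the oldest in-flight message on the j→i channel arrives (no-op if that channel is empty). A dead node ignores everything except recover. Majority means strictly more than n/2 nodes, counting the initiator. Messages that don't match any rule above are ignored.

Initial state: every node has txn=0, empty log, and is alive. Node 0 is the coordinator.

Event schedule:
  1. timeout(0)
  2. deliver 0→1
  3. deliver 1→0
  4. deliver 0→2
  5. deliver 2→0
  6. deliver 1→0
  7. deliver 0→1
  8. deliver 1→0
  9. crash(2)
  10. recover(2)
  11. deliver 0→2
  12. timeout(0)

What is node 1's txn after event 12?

step 1 timeout(0): 0={coor,t=1,log=-}
step 2 deliver 0→1: 1={part,t=1,log=-}
step 3 deliver 1→0: —
step 4 deliver 0→2: 2={part,t=1,log=-}
step 5 deliver 2→0: 0={coor,t=1,log=T1}
step 6 deliver 1→0: —
step 7 deliver 0→1: 1={part,t=1,log=T1}
step 8 deliver 1→0: —
step 9 crash(2): 2={✗part,t=1,log=-}
step 10 recover(2): 2={part,t=1,log=-}
step 11 deliver 0→2: 2={part,t=1,log=T1}
step 12 timeout(0): 0={coor,t=2,log=T1}

1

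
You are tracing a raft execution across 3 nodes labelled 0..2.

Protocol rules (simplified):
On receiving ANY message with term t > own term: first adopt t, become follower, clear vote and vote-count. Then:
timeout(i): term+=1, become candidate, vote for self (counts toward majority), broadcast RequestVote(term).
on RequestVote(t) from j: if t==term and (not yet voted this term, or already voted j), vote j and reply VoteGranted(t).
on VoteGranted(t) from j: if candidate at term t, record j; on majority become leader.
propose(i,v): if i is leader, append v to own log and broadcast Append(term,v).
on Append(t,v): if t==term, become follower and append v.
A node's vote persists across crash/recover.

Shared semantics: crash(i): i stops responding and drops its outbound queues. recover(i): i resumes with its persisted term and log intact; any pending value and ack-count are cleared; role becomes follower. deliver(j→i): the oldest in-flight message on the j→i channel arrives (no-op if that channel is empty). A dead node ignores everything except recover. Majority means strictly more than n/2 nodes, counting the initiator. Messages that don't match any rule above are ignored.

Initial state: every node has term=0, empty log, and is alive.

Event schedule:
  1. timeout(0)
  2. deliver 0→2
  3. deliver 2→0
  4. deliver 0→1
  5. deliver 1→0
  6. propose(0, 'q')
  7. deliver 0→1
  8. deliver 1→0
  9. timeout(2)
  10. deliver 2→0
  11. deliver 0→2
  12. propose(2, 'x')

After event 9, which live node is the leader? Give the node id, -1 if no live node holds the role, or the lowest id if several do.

step 1 timeout(0): 0={cand,t=1,log=-}
step 2 deliver 0→2: 2={foll,t=1,log=-}
step 3 deliver 2→0: 0={lead,t=1,log=-}
step 4 deliver 0→1: 1={foll,t=1,log=-}
step 5 deliver 1→0: —
step 6 propose(0,'q'): 0={lead,t=1,log=q}
step 7 deliver 0→1: 1={foll,t=1,log=q}
step 8 deliver 1→0: —
step 9 timeout(2): 2={cand,t=2,log=-}

0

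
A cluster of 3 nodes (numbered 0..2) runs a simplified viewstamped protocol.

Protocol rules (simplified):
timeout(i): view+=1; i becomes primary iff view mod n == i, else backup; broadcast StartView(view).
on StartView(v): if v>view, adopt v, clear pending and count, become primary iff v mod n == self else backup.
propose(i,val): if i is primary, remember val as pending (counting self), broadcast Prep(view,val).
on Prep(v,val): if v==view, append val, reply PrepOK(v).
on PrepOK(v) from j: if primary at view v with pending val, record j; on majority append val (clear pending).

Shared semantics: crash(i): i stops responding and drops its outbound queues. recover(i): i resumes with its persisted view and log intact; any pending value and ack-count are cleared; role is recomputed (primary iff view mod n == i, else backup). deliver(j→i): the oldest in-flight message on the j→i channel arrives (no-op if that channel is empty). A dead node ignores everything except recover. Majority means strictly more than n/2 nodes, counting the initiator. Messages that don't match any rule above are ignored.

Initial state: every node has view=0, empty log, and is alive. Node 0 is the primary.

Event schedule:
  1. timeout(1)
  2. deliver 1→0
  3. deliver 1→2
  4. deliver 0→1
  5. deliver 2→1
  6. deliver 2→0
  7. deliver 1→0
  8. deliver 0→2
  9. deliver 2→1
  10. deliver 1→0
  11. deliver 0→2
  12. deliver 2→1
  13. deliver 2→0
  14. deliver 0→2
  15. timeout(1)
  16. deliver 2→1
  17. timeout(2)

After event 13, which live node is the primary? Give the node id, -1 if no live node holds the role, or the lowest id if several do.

e1 timeout(1): 1[prim,v=1,-]
e2 deliver 1→0: 0[back,v=1,-]
e3 deliver 1→2: 2[back,v=1,-]
e4 deliver 0→1: ·
e5 deliver 2→1: ·
e6 deliver 2→0: ·
e7 deliver 1→0: ·
e8 deliver 0→2: ·
e9 deliver 2→1: ·
e10 deliver 1→0: ·
e11 deliver 0→2: ·
e12 deliver 2→1: ·
e13 deliver 2→0: ·

1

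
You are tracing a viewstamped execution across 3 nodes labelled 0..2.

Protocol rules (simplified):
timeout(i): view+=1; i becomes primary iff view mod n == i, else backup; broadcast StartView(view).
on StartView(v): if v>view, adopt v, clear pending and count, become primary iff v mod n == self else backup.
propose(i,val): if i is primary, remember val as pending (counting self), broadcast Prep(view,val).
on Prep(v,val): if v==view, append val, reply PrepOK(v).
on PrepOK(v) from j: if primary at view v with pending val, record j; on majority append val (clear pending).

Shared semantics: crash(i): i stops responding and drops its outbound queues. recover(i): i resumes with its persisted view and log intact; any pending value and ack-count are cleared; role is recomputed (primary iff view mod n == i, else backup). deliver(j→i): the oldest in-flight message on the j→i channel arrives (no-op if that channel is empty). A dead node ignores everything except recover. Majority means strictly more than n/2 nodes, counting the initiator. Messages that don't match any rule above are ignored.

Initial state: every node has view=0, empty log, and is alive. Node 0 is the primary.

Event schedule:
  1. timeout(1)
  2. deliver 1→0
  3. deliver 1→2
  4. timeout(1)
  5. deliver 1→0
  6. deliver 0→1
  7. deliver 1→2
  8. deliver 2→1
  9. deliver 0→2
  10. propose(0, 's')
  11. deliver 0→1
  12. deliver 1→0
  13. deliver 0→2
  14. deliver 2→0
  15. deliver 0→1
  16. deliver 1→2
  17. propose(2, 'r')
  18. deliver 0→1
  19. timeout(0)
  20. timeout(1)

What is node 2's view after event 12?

2

1. timeout(1):  <1:prim v1 ->
2. deliver 1→0:  <0:back v1 ->
3. deliver 1→2:  <2:back v1 ->
4. timeout(1):  <1:back v2 ->
5. deliver 1→0:  <0:back v2 ->
6. deliver 0→1:  nop
7. deliver 1→2:  <2:prim v2 ->
8. deliver 2→1:  nop
9. deliver 0→2:  nop
10. propose(0,'s'):  nop
11. deliver 0→1:  nop
12. deliver 1→0:  nop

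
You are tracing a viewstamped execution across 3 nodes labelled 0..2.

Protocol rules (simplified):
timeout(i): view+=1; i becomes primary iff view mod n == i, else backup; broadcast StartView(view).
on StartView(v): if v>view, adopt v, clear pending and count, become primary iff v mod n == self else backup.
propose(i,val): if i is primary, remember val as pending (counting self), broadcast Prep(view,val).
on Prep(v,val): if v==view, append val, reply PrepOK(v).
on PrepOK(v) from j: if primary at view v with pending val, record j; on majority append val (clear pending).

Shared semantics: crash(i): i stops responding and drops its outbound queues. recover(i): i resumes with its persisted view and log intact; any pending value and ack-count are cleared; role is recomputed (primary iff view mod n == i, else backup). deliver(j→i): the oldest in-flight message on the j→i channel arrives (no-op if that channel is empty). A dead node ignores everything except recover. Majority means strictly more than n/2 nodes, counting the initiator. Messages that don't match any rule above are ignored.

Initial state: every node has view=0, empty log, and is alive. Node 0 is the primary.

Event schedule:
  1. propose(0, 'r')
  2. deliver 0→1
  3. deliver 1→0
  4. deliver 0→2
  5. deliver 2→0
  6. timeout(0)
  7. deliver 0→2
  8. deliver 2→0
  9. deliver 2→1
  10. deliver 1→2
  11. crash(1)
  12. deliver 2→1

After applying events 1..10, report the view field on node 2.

e1 propose(0,'r'): ·
e2 deliver 0→1: 1[back,v=0,r]
e3 deliver 1→0: 0[prim,v=0,r]
e4 deliver 0→2: 2[back,v=0,r]
e5 deliver 2→0: ·
e6 timeout(0): 0[back,v=1,r]
e7 deliver 0→2: 2[back,v=1,r]
e8 deliver 2→0: ·
e9 deliver 2→1: ·
e10 deliver 1→2: ·

1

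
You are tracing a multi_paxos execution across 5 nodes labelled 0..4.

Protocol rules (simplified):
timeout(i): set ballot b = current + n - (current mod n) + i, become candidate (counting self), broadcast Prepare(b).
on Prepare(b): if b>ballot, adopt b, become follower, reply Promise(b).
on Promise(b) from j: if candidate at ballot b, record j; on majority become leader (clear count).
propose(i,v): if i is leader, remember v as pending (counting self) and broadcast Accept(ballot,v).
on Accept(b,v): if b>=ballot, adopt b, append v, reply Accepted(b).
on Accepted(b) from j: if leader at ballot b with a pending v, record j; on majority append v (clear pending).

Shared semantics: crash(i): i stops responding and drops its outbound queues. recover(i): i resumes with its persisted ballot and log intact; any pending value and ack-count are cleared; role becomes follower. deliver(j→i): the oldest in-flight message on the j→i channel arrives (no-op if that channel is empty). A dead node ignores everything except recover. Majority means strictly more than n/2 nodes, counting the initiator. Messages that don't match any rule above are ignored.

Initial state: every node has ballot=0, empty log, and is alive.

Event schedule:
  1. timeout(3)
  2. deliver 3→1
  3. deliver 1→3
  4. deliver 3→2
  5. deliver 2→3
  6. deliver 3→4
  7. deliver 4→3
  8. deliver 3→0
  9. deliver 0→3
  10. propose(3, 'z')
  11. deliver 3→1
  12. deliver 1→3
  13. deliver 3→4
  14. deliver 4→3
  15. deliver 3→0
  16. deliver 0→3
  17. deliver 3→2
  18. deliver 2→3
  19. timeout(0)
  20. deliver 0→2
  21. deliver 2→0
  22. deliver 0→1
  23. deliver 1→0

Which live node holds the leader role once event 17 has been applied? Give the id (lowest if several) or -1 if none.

3

step 1 timeout(3): 3={cand,b=8,log=-}
step 2 deliver 3→1: 1={foll,b=8,log=-}
step 3 deliver 1→3: —
step 4 deliver 3→2: 2={foll,b=8,log=-}
step 5 deliver 2→3: 3={lead,b=8,log=-}
step 6 deliver 3→4: 4={foll,b=8,log=-}
step 7 deliver 4→3: —
step 8 deliver 3→0: 0={foll,b=8,log=-}
step 9 deliver 0→3: —
step 10 propose(3,'z'): —
step 11 deliver 3→1: 1={foll,b=8,log=z}
step 12 deliver 1→3: —
step 13 deliver 3→4: 4={foll,b=8,log=z}
step 14 deliver 4→3: 3={lead,b=8,log=z}
step 15 deliver 3→0: 0={foll,b=8,log=z}
step 16 deliver 0→3: —
step 17 deliver 3→2: 2={foll,b=8,log=z}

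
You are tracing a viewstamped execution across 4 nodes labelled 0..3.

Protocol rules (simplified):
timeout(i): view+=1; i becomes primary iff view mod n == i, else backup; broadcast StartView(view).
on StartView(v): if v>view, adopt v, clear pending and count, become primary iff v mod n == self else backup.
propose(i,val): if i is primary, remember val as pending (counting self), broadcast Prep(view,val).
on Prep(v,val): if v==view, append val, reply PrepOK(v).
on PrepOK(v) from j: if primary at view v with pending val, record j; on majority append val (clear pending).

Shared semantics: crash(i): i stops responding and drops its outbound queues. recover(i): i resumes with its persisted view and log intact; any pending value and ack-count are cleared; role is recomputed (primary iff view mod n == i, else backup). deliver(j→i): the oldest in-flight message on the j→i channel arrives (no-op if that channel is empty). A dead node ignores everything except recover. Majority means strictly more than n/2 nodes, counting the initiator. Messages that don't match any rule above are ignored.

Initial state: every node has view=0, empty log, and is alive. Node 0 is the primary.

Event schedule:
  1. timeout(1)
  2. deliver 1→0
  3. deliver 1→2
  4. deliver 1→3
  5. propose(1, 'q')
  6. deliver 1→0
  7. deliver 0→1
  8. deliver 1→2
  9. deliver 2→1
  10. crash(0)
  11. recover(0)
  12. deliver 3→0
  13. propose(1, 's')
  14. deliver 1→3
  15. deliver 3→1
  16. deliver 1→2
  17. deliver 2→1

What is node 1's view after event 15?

1

1. timeout(1):  <1:prim v1 ->
2. deliver 1→0:  <0:back v1 ->
3. deliver 1→2:  <2:back v1 ->
4. deliver 1→3:  <3:back v1 ->
5. propose(1,'q'):  nop
6. deliver 1→0:  <0:back v1 q>
7. deliver 0→1:  nop
8. deliver 1→2:  <2:back v1 q>
9. deliver 2→1:  <1:prim v1 q>
10. crash(0):  <0:✗back v1 q>
11. recover(0):  <0:back v1 q>
12. deliver 3→0:  nop
13. propose(1,'s'):  nop
14. deliver 1→3:  <3:back v1 q>
15. deliver 3→1:  nop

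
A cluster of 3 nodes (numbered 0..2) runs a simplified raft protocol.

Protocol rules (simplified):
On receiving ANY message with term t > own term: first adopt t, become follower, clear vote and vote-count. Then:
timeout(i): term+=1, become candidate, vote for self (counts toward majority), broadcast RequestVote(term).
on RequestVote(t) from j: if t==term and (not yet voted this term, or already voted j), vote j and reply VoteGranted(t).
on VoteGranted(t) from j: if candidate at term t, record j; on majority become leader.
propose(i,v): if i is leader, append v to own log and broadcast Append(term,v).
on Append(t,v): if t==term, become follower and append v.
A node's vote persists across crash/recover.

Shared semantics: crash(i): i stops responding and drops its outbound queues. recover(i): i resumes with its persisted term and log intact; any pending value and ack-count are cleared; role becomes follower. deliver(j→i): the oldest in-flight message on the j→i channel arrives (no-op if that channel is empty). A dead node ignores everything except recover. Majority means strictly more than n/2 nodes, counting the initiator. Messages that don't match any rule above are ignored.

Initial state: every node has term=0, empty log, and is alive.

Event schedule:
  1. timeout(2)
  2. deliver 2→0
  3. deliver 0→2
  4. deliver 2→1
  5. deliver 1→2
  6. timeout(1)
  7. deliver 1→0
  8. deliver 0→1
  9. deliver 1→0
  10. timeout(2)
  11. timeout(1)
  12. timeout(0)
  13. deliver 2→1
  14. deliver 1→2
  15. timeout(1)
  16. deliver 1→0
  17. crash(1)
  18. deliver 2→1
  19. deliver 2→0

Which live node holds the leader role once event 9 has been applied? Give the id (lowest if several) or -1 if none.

1. timeout(2):  <2:cand t1 ->
2. deliver 2→0:  <0:foll t1 ->
3. deliver 0→2:  <2:lead t1 ->
4. deliver 2→1:  <1:foll t1 ->
5. deliver 1→2:  nop
6. timeout(1):  <1:cand t2 ->
7. deliver 1→0:  <0:foll t2 ->
8. deliver 0→1:  <1:lead t2 ->
9. deliver 1→0:  nop

1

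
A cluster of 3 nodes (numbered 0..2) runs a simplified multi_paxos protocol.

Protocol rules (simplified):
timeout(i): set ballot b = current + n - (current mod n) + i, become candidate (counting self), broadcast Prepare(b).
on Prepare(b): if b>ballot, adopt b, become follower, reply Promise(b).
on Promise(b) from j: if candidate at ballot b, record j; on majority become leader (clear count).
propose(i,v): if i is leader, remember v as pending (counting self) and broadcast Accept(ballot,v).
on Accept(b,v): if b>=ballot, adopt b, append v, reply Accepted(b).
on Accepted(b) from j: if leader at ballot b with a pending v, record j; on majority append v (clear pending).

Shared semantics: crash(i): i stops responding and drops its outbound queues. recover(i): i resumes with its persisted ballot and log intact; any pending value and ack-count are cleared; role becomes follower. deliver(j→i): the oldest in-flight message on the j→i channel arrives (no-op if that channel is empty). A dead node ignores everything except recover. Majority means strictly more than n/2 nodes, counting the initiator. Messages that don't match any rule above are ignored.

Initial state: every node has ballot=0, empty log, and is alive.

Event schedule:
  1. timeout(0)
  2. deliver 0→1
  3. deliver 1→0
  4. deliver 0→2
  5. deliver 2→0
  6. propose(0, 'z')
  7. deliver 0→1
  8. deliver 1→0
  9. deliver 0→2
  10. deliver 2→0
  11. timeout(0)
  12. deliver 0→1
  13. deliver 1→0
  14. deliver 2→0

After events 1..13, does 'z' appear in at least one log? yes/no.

step 1 timeout(0): 0={cand,b=3,log=-}
step 2 deliver 0→1: 1={foll,b=3,log=-}
step 3 deliver 1→0: 0={lead,b=3,log=-}
step 4 deliver 0→2: 2={foll,b=3,log=-}
step 5 deliver 2→0: —
step 6 propose(0,'z'): —
step 7 deliver 0→1: 1={foll,b=3,log=z}
step 8 deliver 1→0: 0={lead,b=3,log=z}
step 9 deliver 0→2: 2={foll,b=3,log=z}
step 10 deliver 2→0: —
step 11 timeout(0): 0={cand,b=6,log=z}
step 12 deliver 0→1: 1={foll,b=6,log=z}
step 13 deliver 1→0: 0={lead,b=6,log=z}

yes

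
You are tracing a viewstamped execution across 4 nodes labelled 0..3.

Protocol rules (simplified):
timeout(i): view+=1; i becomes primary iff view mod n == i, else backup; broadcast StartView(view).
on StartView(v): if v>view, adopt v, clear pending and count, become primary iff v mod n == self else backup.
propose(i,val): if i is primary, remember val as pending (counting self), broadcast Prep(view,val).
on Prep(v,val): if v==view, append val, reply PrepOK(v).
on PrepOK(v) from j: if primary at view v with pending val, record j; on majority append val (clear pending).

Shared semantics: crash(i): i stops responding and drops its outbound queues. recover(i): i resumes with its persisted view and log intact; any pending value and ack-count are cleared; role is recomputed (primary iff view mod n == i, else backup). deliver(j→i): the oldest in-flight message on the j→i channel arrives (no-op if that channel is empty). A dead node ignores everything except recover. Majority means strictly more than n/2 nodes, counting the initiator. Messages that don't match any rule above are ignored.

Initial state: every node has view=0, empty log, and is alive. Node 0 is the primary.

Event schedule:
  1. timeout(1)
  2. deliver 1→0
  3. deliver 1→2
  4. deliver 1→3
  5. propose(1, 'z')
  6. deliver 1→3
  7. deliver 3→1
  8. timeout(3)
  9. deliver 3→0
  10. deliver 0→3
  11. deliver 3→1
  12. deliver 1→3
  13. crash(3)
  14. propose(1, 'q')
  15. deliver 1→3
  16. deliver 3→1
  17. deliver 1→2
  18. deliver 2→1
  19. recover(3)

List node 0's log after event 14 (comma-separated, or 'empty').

step 1 timeout(1): 1={prim,v=1,log=-}
step 2 deliver 1→0: 0={back,v=1,log=-}
step 3 deliver 1→2: 2={back,v=1,log=-}
step 4 deliver 1→3: 3={back,v=1,log=-}
step 5 propose(1,'z'): —
step 6 deliver 1→3: 3={back,v=1,log=z}
step 7 deliver 3→1: —
step 8 timeout(3): 3={back,v=2,log=z}
step 9 deliver 3→0: 0={back,v=2,log=-}
step 10 deliver 0→3: —
step 11 deliver 3→1: 1={back,v=2,log=-}
step 12 deliver 1→3: —
step 13 crash(3): 3={✗back,v=2,log=z}
step 14 propose(1,'q'): —

empty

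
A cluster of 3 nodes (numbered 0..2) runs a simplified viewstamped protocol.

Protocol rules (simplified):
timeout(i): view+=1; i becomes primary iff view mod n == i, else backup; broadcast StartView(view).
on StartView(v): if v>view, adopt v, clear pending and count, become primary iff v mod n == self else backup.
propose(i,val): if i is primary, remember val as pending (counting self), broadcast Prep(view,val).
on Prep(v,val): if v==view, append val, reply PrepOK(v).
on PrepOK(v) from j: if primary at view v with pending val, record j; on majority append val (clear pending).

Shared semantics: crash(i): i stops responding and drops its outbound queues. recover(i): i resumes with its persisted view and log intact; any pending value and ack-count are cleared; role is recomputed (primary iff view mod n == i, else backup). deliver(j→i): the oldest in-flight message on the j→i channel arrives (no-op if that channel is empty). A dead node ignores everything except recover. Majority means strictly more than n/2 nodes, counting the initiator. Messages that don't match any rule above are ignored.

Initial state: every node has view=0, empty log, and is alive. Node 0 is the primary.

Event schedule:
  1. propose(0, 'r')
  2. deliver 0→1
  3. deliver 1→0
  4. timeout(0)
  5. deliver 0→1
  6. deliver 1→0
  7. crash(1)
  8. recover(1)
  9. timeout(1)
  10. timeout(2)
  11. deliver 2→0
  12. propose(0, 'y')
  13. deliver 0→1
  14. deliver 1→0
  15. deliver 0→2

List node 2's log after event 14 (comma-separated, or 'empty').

empty

1. propose(0,'r'):  nop
2. deliver 0→1:  <1:back v0 r>
3. deliver 1→0:  <0:prim v0 r>
4. timeout(0):  <0:back v1 r>
5. deliver 0→1:  <1:prim v1 r>
6. deliver 1→0:  nop
7. crash(1):  <1:✗prim v1 r>
8. recover(1):  <1:prim v1 r>
9. timeout(1):  <1:back v2 r>
10. timeout(2):  <2:back v1 ->
11. deliver 2→0:  nop
12. propose(0,'y'):  nop
13. deliver 0→1:  nop
14. deliver 1→0:  <0:back v2 r>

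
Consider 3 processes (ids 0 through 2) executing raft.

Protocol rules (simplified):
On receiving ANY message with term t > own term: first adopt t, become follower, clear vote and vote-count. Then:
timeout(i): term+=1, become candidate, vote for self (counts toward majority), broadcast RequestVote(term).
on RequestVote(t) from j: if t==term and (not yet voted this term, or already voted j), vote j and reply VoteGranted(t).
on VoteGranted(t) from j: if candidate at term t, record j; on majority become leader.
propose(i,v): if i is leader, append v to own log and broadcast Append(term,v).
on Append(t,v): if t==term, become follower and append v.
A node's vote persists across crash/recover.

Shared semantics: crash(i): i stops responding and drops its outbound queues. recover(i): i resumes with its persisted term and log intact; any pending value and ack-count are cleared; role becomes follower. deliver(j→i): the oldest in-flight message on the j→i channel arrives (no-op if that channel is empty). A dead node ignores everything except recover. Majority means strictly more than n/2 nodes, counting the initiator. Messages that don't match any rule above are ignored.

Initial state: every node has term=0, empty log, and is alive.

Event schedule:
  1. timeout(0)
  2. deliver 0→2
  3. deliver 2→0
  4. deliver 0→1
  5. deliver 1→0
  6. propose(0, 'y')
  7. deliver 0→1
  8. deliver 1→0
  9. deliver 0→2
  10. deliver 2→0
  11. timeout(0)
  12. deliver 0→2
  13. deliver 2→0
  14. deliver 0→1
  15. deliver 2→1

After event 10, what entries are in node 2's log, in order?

y

after 1 — timeout(0): n0:cand/t1/[-]
after 2 — deliver 0→2: n2:foll/t1/[-]
after 3 — deliver 2→0: n0:lead/t1/[-]
after 4 — deliver 0→1: n1:foll/t1/[-]
after 5 — deliver 1→0: ·
after 6 — propose(0,'y'): n0:lead/t1/[y]
after 7 — deliver 0→1: n1:foll/t1/[y]
after 8 — deliver 1→0: ·
after 9 — deliver 0→2: n2:foll/t1/[y]
after 10 — deliver 2→0: ·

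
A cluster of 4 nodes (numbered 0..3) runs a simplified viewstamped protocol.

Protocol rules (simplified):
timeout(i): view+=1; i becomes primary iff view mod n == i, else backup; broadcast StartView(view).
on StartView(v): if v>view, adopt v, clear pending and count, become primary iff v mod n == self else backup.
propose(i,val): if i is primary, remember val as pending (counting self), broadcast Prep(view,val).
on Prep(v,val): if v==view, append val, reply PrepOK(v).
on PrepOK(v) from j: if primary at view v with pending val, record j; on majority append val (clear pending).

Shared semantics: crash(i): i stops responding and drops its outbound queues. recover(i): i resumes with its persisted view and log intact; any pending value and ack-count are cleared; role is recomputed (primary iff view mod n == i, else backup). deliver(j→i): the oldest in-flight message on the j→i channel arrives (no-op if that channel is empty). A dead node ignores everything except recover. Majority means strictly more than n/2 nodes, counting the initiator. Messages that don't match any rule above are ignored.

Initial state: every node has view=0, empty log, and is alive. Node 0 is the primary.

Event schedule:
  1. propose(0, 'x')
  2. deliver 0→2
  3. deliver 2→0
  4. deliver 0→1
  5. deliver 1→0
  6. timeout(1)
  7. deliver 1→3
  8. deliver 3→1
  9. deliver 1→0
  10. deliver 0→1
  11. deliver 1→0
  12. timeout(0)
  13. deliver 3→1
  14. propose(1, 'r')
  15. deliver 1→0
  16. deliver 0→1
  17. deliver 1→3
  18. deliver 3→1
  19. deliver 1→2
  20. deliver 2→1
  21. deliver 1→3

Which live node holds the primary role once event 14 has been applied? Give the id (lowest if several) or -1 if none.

1

step 1 propose(0,'x'): —
step 2 deliver 0→2: 2={back,v=0,log=x}
step 3 deliver 2→0: —
step 4 deliver 0→1: 1={back,v=0,log=x}
step 5 deliver 1→0: 0={prim,v=0,log=x}
step 6 timeout(1): 1={prim,v=1,log=x}
step 7 deliver 1→3: 3={back,v=1,log=-}
step 8 deliver 3→1: —
step 9 deliver 1→0: 0={back,v=1,log=x}
step 10 deliver 0→1: —
step 11 deliver 1→0: —
step 12 timeout(0): 0={back,v=2,log=x}
step 13 deliver 3→1: —
step 14 propose(1,'r'): —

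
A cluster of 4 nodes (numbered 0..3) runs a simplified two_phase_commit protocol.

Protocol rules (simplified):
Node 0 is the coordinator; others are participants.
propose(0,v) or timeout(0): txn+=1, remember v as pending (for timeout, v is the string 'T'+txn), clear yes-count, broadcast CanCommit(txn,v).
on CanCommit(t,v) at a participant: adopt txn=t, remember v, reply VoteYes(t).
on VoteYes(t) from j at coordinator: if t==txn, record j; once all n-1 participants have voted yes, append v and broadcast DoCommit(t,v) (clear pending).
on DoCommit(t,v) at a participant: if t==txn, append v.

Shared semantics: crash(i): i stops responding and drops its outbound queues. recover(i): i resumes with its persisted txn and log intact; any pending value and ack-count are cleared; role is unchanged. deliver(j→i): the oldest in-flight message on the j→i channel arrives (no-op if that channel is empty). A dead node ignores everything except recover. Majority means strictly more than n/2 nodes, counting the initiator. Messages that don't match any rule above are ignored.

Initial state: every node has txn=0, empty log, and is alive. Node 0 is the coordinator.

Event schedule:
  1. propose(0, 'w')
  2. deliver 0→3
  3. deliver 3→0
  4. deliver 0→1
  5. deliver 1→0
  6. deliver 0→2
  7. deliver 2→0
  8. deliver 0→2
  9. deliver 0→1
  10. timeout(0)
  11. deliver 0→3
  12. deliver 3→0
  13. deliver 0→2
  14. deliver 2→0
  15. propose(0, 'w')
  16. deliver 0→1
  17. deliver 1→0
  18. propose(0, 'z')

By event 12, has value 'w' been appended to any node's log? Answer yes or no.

after 1 — propose(0,'w'): n0:coor/t1/[-]
after 2 — deliver 0→3: n3:part/t1/[-]
after 3 — deliver 3→0: ·
after 4 — deliver 0→1: n1:part/t1/[-]
after 5 — deliver 1→0: ·
after 6 — deliver 0→2: n2:part/t1/[-]
after 7 — deliver 2→0: n0:coor/t1/[w]
after 8 — deliver 0→2: n2:part/t1/[w]
after 9 — deliver 0→1: n1:part/t1/[w]
after 10 — timeout(0): n0:coor/t2/[w]
after 11 — deliver 0→3: n3:part/t1/[w]
after 12 — deliver 3→0: ·

yes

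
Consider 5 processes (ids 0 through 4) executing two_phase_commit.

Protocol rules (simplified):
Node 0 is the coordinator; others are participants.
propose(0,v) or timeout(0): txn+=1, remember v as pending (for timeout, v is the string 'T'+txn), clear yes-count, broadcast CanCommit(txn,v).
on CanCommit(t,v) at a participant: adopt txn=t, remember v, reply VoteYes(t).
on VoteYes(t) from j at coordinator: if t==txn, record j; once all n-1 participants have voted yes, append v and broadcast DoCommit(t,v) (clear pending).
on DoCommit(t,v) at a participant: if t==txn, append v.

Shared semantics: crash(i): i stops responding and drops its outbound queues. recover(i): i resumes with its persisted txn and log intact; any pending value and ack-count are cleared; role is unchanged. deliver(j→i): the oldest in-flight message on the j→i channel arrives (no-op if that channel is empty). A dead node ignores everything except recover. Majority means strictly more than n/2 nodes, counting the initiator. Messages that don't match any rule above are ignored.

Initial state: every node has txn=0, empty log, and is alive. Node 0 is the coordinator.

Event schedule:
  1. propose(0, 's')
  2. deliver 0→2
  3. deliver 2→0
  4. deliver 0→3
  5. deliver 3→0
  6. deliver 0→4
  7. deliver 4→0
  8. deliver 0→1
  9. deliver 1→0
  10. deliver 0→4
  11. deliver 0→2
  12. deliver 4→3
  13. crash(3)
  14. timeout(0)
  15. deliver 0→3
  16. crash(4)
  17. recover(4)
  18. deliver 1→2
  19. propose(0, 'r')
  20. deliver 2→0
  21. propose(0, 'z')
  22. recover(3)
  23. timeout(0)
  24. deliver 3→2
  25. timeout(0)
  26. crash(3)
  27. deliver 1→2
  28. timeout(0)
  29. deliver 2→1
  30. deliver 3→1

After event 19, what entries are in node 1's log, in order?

after 1 — propose(0,'s'): n0:coor/t1/[-]
after 2 — deliver 0→2: n2:part/t1/[-]
after 3 — deliver 2→0: ·
after 4 — deliver 0→3: n3:part/t1/[-]
after 5 — deliver 3→0: ·
after 6 — deliver 0→4: n4:part/t1/[-]
after 7 — deliver 4→0: ·
after 8 — deliver 0→1: n1:part/t1/[-]
after 9 — deliver 1→0: n0:coor/t1/[s]
after 10 — deliver 0→4: n4:part/t1/[s]
after 11 — deliver 0→2: n2:part/t1/[s]
after 12 — deliver 4→3: ·
after 13 — crash(3): n3:✗part/t1/[-]
after 14 — timeout(0): n0:coor/t2/[s]
after 15 — deliver 0→3: ·
after 16 — crash(4): n4:✗part/t1/[s]
after 17 — recover(4): n4:part/t1/[s]
after 18 — deliver 1→2: ·
after 19 — propose(0,'r'): n0:coor/t3/[s]

empty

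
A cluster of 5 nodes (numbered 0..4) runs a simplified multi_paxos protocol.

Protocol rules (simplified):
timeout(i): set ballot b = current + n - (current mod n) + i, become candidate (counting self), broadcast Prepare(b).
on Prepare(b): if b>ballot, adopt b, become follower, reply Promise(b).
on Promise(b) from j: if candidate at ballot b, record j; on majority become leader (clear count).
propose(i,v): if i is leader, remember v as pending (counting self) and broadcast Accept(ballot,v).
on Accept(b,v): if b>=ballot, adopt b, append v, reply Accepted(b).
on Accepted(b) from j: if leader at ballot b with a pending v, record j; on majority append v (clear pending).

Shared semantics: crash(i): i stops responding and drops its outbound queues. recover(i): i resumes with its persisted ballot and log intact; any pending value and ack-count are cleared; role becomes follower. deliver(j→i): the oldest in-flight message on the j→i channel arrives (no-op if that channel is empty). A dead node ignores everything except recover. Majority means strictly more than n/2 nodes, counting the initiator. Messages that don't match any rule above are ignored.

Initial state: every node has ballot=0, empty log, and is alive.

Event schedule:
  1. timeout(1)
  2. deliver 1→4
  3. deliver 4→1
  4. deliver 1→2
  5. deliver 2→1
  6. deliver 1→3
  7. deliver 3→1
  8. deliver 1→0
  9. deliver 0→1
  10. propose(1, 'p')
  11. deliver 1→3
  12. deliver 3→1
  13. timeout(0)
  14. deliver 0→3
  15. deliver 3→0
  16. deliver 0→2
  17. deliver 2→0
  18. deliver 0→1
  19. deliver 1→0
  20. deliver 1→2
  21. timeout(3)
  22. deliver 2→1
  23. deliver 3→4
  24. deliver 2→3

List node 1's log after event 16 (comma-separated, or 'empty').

1. timeout(1):  <1:cand b6 ->
2. deliver 1→4:  <4:foll b6 ->
3. deliver 4→1:  nop
4. deliver 1→2:  <2:foll b6 ->
5. deliver 2→1:  <1:lead b6 ->
6. deliver 1→3:  <3:foll b6 ->
7. deliver 3→1:  nop
8. deliver 1→0:  <0:foll b6 ->
9. deliver 0→1:  nop
10. propose(1,'p'):  nop
11. deliver 1→3:  <3:foll b6 p>
12. deliver 3→1:  nop
13. timeout(0):  <0:cand b10 ->
14. deliver 0→3:  <3:foll b10 p>
15. deliver 3→0:  nop
16. deliver 0→2:  <2:foll b10 ->

empty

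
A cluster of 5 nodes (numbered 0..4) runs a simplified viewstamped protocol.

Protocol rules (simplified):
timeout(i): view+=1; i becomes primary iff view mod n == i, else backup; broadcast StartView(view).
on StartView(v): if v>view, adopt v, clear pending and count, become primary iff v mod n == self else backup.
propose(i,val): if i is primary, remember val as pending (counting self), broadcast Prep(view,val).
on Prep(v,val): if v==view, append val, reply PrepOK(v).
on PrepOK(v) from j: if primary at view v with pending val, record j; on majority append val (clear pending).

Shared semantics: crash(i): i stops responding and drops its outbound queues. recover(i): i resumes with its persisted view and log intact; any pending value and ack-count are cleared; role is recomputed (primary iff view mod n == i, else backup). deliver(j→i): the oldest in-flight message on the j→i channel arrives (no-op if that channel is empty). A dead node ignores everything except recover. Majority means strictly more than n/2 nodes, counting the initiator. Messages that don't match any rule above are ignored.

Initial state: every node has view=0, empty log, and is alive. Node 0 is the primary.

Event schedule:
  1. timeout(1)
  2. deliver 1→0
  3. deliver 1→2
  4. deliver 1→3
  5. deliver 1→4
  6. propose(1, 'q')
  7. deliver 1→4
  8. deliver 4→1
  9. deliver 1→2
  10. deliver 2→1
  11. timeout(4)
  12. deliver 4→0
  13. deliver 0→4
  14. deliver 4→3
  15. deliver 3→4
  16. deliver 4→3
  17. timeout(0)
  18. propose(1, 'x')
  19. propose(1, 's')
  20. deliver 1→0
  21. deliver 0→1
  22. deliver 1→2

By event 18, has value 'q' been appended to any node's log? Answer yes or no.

yes

[1] timeout(1) → N1(prim v1 [-])
[2] deliver 1→0 → N0(back v1 [-])
[3] deliver 1→2 → N2(back v1 [-])
[4] deliver 1→3 → N3(back v1 [-])
[5] deliver 1→4 → N4(back v1 [-])
[6] propose(1,'q') → ∅
[7] deliver 1→4 → N4(back v1 [q])
[8] deliver 4→1 → ∅
[9] deliver 1→2 → N2(back v1 [q])
[10] deliver 2→1 → N1(prim v1 [q])
[11] timeout(4) → N4(back v2 [q])
[12] deliver 4→0 → N0(back v2 [-])
[13] deliver 0→4 → ∅
[14] deliver 4→3 → N3(back v2 [-])
[15] deliver 3→4 → ∅
[16] deliver 4→3 → ∅
[17] timeout(0) → N0(back v3 [-])
[18] propose(1,'x') → ∅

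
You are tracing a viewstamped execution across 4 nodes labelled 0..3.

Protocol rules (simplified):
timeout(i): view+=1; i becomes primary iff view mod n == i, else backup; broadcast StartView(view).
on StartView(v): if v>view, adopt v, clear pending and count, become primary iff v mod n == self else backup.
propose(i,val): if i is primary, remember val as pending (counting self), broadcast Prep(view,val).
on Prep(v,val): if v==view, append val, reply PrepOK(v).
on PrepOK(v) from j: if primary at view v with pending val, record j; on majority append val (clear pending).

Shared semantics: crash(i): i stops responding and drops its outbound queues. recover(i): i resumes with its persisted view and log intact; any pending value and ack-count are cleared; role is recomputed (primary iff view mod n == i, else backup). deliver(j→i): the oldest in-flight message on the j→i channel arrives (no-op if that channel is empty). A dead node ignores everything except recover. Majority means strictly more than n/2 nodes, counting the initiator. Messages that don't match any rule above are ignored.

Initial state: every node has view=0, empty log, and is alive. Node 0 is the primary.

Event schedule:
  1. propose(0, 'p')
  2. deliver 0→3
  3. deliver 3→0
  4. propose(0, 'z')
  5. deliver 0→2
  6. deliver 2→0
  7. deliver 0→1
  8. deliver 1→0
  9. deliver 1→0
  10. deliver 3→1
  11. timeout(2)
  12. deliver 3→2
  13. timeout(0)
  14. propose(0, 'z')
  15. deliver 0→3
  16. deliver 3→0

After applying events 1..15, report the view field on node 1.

after 1 — propose(0,'p'): ·
after 2 — deliver 0→3: n3:back/v0/[p]
after 3 — deliver 3→0: ·
after 4 — propose(0,'z'): ·
after 5 — deliver 0→2: n2:back/v0/[p]
after 6 — deliver 2→0: ·
after 7 — deliver 0→1: n1:back/v0/[p]
after 8 — deliver 1→0: n0:prim/v0/[z]
after 9 — deliver 1→0: ·
after 10 — deliver 3→1: ·
after 11 — timeout(2): n2:back/v1/[p]
after 12 — deliver 3→2: ·
after 13 — timeout(0): n0:back/v1/[z]
after 14 — propose(0,'z'): ·
after 15 — deliver 0→3: n3:back/v0/[p,z]

0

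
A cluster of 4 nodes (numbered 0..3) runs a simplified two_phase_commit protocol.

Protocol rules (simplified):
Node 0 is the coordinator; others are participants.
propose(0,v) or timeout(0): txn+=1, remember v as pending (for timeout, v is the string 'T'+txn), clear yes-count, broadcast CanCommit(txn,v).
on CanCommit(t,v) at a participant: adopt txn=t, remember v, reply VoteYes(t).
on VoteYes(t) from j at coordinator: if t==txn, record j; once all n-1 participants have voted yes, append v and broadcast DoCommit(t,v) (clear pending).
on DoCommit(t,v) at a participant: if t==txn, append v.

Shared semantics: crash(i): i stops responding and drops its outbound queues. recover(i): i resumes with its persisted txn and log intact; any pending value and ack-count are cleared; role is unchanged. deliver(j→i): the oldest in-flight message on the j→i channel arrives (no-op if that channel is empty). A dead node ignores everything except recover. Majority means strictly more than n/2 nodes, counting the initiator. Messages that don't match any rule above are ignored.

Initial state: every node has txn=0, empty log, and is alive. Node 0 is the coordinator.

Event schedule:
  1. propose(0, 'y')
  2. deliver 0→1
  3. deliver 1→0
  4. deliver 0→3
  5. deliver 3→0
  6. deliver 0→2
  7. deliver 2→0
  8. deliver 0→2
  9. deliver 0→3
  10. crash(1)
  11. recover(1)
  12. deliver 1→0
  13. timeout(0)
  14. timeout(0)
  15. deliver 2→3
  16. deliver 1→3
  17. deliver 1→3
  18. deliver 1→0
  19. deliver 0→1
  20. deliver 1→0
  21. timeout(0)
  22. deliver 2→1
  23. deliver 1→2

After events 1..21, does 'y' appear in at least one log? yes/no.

yes

step 1 propose(0,'y'): 0={coor,t=1,log=-}
step 2 deliver 0→1: 1={part,t=1,log=-}
step 3 deliver 1→0: —
step 4 deliver 0→3: 3={part,t=1,log=-}
step 5 deliver 3→0: —
step 6 deliver 0→2: 2={part,t=1,log=-}
step 7 deliver 2→0: 0={coor,t=1,log=y}
step 8 deliver 0→2: 2={part,t=1,log=y}
step 9 deliver 0→3: 3={part,t=1,log=y}
step 10 crash(1): 1={✗part,t=1,log=-}
step 11 recover(1): 1={part,t=1,log=-}
step 12 deliver 1→0: —
step 13 timeout(0): 0={coor,t=2,log=y}
step 14 timeout(0): 0={coor,t=3,log=y}
step 15 deliver 2→3: —
step 16 deliver 1→3: —
step 17 deliver 1→3: —
step 18 deliver 1→0: —
step 19 deliver 0→1: 1={part,t=1,log=y}
step 20 deliver 1→0: —
step 21 timeout(0): 0={coor,t=4,log=y}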